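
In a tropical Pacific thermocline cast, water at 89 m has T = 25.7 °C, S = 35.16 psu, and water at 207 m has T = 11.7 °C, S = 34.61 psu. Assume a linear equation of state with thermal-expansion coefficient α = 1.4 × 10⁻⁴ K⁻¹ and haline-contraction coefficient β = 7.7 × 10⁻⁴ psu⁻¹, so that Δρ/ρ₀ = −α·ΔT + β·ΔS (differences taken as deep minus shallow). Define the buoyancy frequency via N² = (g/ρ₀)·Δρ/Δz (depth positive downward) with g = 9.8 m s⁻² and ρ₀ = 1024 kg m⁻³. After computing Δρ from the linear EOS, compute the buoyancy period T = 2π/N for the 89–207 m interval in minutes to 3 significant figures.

9.27 min

ΔT = -14.0 K, ΔS = -0.55 psu (deep − shallow).
Δρ/ρ₀ = −αΔT + βΔS = 1.96 × 10⁻³ − 4.235 × 10⁻⁴ = 1.5365 × 10⁻³, so Δρ ≈ 1.573 kg m⁻³.
N² = (g/ρ₀)·Δρ/Δz = g·(Δρ/ρ₀)/Δz = 9.8 × 1.5365 × 10⁻³ / 118 = 1.2761 × 10⁻⁴ s⁻².
N = √(1.2761 × 10⁻⁴) = 0.011296 rad s⁻¹ → T = 2π/N = 556.23 s = 9.2705 min ≈ 9.27 min.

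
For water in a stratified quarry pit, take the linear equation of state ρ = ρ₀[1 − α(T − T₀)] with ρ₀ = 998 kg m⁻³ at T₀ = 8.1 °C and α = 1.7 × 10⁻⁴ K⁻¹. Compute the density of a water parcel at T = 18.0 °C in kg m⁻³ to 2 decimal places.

996.32 kg m⁻³

T − T₀ = +9.9 K.
Bracket = 1 − α·(+9.9) = 1 + (-1.683 × 10⁻³) = 0.9983170.
ρ = 998 × 0.9983170 = 996.32 kg m⁻³.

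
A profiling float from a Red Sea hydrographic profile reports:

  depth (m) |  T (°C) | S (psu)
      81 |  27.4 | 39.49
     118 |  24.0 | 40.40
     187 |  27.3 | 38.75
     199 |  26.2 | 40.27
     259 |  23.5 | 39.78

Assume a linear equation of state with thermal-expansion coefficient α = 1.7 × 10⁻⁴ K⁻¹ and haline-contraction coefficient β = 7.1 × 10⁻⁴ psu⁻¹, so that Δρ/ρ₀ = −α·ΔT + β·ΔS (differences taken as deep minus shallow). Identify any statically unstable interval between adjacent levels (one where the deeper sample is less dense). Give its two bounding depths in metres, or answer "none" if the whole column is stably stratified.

Evaluate Δρ/ρ₀ = −αΔT + βΔS across each adjacent pair:
  81–118 m: −αΔT+βΔS = −(1.7 × 10⁻⁴)(-3.4)+(7.1 × 10⁻⁴)(+0.91) = 1.2 × 10⁻³ → stable
  118–187 m: −αΔT+βΔS = −(1.7 × 10⁻⁴)(+3.3)+(7.1 × 10⁻⁴)(-1.65) = -1.7 × 10⁻³ → UNSTABLE
  187–199 m: −αΔT+βΔS = −(1.7 × 10⁻⁴)(-1.1)+(7.1 × 10⁻⁴)(+1.52) = 1.3 × 10⁻³ → stable
  199–259 m: −αΔT+βΔS = −(1.7 × 10⁻⁴)(-2.7)+(7.1 × 10⁻⁴)(-0.49) = 1.1 × 10⁻⁴ → stable
The 118–187 m interval has Δρ < 0: lighter water underlies denser water.

118–187 m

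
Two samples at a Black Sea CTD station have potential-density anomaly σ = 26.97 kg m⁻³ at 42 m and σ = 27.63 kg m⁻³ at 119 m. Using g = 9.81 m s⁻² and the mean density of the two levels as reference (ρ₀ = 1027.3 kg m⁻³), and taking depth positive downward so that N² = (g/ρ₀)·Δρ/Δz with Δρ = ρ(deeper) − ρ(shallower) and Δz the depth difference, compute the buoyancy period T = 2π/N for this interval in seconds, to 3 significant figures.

Δρ = 1027.63 − 1026.97 = 0.66 kg m⁻³ over Δz = 119 − 42 = 77 m.
N² = (9.81/1027.3) × (0.66/77) = 8.1851 × 10⁻⁵ s⁻².
N = √(8.1851 × 10⁻⁵) = 9.0472 × 10⁻³ rad s⁻¹, so T = 2π/N = 694.49 s ≈ 694 s.

694 s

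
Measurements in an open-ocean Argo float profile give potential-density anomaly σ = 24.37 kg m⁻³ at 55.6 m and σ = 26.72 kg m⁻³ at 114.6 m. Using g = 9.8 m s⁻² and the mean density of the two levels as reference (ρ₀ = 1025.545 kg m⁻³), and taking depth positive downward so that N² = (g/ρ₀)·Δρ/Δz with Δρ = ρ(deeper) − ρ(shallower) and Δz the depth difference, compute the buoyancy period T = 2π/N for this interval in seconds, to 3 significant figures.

Δρ = 1026.72 − 1024.37 = 2.35 kg m⁻³ over Δz = 114.6 − 55.6 = 59 m.
N² = (9.8/1025.545) × (2.35/59) = 3.8062 × 10⁻⁴ s⁻².
N = √(3.8062 × 10⁻⁴) = 0.019509 rad s⁻¹, so T = 2π/N = 322.07 s ≈ 322 s.

322 s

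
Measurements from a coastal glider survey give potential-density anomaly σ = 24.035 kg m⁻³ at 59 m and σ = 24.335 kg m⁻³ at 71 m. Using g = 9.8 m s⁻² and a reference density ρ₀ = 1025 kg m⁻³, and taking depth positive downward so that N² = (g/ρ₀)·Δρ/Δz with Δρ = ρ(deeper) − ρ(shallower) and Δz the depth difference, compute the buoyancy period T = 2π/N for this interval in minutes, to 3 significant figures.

Δρ = 1024.335 − 1024.035 = 0.300 kg m⁻³ over Δz = 71 − 59 = 12 m.
N² = (9.8/1025) × (0.300/12) = 2.3902 × 10⁻⁴ s⁻².
N = √(2.3902 × 10⁻⁴) = 0.015460 rad s⁻¹, so T = 2π/N = 406.42 s = 6.7737 min ≈ 6.77 min.
A positive N² confirms static stability across the interval.

6.77 min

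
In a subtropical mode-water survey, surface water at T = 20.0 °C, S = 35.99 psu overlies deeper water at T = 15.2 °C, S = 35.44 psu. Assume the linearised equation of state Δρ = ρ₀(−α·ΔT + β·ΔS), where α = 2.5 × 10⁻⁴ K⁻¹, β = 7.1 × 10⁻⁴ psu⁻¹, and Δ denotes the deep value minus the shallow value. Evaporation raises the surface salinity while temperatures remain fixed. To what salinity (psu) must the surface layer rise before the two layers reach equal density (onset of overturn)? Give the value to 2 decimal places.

Neutral buoyancy requires −α(T_deep − T_surf) + β(S_deep − S_surf′) = 0.
S_surf′ = S_deep − (α/β)·ΔT = 35.44 − (2.5 × 10⁻⁴/7.1 × 10⁻⁴)·(-4.8) = 37.1301 psu.
Increase required: 37.1301 − 35.99 = 1.1401 psu.

37.13 psu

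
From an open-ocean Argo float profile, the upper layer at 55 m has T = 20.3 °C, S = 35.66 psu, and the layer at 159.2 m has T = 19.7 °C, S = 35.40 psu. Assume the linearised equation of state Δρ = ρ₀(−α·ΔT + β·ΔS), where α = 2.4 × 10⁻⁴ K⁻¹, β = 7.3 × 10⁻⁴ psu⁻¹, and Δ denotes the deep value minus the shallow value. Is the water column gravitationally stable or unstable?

unstable

ΔT = 19.7 − 20.3 = -0.6 K and ΔS = 35.40 − 35.66 = -0.26 psu (deep − shallow).
−αΔT = 1.44 × 10⁻⁴; βΔS = -1.898 × 10⁻⁴; sum Δρ/ρ₀ = -4.58 × 10⁻⁵.
Δρ/ρ₀ < 0, so Δρ < 0: deeper water is lighter → statically unstable; the column would overturn.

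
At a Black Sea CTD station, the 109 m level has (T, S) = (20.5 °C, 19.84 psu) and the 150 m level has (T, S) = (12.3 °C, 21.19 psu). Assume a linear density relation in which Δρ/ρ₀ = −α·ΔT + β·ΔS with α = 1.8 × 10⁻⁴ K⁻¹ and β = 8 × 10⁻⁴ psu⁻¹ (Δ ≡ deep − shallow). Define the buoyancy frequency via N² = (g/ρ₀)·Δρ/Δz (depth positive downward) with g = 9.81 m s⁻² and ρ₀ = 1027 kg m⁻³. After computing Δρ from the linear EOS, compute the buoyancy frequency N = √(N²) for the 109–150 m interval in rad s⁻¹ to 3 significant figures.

ΔT = -8.2 K, ΔS = +1.35 psu (deep − shallow).
Δρ/ρ₀ = −αΔT + βΔS = 1.476 × 10⁻³ + 1.08 × 10⁻³ = 2.556 × 10⁻³, so Δρ ≈ 2.625 kg m⁻³.
N² = (g/ρ₀)·Δρ/Δz = g·(Δρ/ρ₀)/Δz = 9.81 × 2.556 × 10⁻³ / 41 = 6.1157 × 10⁻⁴ s⁻².
N = √(6.1157 × 10⁻⁴) = 0.024730 rad s⁻¹ ≈ 0.0247 rad s⁻¹.

0.0247 rad s⁻¹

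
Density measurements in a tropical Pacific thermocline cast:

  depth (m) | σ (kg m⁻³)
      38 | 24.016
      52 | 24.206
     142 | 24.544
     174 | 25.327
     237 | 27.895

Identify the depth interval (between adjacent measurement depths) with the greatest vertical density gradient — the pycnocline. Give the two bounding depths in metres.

Compute the density gradient over each adjacent pair:
  38–52 m: Δρ/Δz = 0.190/14 = 0.014 kg m⁻⁴
  52–142 m: Δρ/Δz = 0.338/90 = 3.8 × 10⁻³ kg m⁻⁴
  142–174 m: Δρ/Δz = 0.783/32 = 0.024 kg m⁻⁴
  174–237 m: Δρ/Δz = 2.568/63 = 0.041 kg m⁻⁴
The largest gradient is in the 174–237 m interval — the pycnocline.

174–237 m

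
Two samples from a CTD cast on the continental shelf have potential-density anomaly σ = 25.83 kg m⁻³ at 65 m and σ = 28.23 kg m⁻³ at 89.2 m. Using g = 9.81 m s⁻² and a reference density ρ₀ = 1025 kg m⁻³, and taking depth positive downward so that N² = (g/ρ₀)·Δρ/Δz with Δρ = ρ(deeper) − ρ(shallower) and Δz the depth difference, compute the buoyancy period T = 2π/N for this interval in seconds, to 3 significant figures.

204 s

Δρ = 1028.23 − 1025.83 = 2.40 kg m⁻³ over Δz = 89.2 − 65 = 24.2 m.
N² = (9.81/1025) × (2.40/24.2) = 9.4916 × 10⁻⁴ s⁻².
N = √(9.4916 × 10⁻⁴) = 0.030808 rad s⁻¹, so T = 2π/N = 203.95 s ≈ 204 s.
Since Δρ > 0 the layer is stably stratified.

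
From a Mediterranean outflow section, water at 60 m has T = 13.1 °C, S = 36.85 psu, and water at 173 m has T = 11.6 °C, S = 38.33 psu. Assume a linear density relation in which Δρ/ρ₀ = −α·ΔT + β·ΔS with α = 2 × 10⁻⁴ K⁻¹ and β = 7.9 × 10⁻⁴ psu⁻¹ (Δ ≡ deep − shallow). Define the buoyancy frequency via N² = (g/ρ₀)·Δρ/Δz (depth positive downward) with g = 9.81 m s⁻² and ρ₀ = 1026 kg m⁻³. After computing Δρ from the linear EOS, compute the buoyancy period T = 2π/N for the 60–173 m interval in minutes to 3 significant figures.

ΔT = -1.5 K, ΔS = +1.48 psu (deep − shallow).
Δρ/ρ₀ = −αΔT + βΔS = 3.00 × 10⁻⁴ + 1.1692 × 10⁻³ = 1.4692 × 10⁻³, so Δρ ≈ 1.507 kg m⁻³.
N² = (g/ρ₀)·Δρ/Δz = g·(Δρ/ρ₀)/Δz = 9.81 × 1.4692 × 10⁻³ / 113 = 1.2755 × 10⁻⁴ s⁻².
N = √(1.2755 × 10⁻⁴) = 0.011294 rad s⁻¹ → T = 2π/N = 556.33 s = 9.2722 min ≈ 9.27 min.

9.27 min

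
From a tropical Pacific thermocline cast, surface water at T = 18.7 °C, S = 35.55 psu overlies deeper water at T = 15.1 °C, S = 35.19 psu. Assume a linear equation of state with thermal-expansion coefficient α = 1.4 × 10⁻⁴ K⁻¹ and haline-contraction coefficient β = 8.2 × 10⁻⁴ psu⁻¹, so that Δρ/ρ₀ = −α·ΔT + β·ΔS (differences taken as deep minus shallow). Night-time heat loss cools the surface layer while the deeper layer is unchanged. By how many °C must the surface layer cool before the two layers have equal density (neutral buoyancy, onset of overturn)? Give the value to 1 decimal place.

Neutral buoyancy requires Δρ = 0, i.e. −α(T_deep − T_surf′) + β(S_deep − S_surf) = 0.
T_surf′ = T_deep − (β/α)·ΔS = 15.1 − (8.2 × 10⁻⁴/1.4 × 10⁻⁴)·(-0.36) = 17.209 °C.
Cooling required: 18.7 − (17.209) = 1.491 °C.

1.5 °C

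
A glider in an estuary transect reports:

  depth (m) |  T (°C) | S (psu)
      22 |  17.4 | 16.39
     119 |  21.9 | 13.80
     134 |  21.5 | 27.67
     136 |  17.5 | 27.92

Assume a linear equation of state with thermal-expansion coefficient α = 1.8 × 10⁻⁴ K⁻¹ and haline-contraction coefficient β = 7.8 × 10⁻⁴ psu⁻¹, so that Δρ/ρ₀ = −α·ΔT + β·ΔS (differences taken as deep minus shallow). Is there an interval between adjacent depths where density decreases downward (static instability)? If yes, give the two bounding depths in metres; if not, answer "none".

22–119 m

Evaluate Δρ/ρ₀ = −αΔT + βΔS across each adjacent pair:
  22–119 m: −αΔT+βΔS = −(1.8 × 10⁻⁴)(+4.5)+(7.8 × 10⁻⁴)(-2.59) = -2.8 × 10⁻³ → UNSTABLE
  119–134 m: −αΔT+βΔS = −(1.8 × 10⁻⁴)(-0.4)+(7.8 × 10⁻⁴)(+13.87) = 0.011 → stable
  134–136 m: −αΔT+βΔS = −(1.8 × 10⁻⁴)(-4.0)+(7.8 × 10⁻⁴)(+0.25) = 9.2 × 10⁻⁴ → stable
The 22–119 m interval has Δρ < 0: lighter water underlies denser water.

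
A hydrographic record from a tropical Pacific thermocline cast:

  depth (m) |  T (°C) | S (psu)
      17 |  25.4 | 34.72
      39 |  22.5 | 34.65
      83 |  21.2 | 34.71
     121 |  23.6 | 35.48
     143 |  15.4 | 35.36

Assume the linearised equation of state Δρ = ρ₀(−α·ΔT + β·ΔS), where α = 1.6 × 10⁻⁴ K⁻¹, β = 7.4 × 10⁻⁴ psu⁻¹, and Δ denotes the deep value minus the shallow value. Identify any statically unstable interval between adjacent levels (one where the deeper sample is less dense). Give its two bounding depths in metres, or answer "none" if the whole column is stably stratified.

Evaluate Δρ/ρ₀ = −αΔT + βΔS across each adjacent pair:
  17–39 m: −αΔT+βΔS = −(1.6 × 10⁻⁴)(-2.9)+(7.4 × 10⁻⁴)(-0.07) = 4.1 × 10⁻⁴ → stable
  39–83 m: −αΔT+βΔS = −(1.6 × 10⁻⁴)(-1.3)+(7.4 × 10⁻⁴)(+0.06) = 2.5 × 10⁻⁴ → stable
  83–121 m: −αΔT+βΔS = −(1.6 × 10⁻⁴)(+2.4)+(7.4 × 10⁻⁴)(+0.77) = 1.9 × 10⁻⁴ → stable
  121–143 m: −αΔT+βΔS = −(1.6 × 10⁻⁴)(-8.2)+(7.4 × 10⁻⁴)(-0.12) = 1.2 × 10⁻³ → stable
Every interval has Δρ > 0: the column is stably stratified throughout.

none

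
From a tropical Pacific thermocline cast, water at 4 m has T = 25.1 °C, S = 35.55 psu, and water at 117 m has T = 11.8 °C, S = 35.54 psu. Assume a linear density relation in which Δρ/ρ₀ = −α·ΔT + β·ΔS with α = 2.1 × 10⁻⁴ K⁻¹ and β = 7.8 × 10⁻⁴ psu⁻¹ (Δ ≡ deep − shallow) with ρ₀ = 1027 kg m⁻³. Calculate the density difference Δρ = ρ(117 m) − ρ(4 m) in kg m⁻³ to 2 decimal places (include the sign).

+2.86 kg m⁻³

ΔT = -13.3 K, ΔS = -0.01 psu (deep − shallow).
Δρ/ρ₀ = −(2.1 × 10⁻⁴)(-13.3) + (7.8 × 10⁻⁴)(-0.01) = 2.7852 × 10⁻³.
Δρ = 1027 × (2.7852 × 10⁻³) = +2.86 kg m⁻³.
Positive Δρ: denser below, stable.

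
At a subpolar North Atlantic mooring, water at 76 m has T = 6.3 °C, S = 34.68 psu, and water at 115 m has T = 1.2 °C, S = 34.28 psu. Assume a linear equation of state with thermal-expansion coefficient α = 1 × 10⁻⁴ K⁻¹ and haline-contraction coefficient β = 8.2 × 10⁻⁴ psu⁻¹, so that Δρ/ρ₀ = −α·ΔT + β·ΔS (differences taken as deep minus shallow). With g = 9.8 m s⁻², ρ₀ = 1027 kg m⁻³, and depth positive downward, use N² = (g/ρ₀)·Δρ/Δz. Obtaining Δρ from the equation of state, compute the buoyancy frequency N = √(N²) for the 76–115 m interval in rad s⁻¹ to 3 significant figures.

ΔT = -5.1 K, ΔS = -0.40 psu (deep − shallow).
Δρ/ρ₀ = −αΔT + βΔS = 5.10 × 10⁻⁴ − 3.28 × 10⁻⁴ = 1.82 × 10⁻⁴, so Δρ ≈ 0.1869 kg m⁻³.
N² = (g/ρ₀)·Δρ/Δz = g·(Δρ/ρ₀)/Δz = 9.8 × 1.82 × 10⁻⁴ / 39 = 4.5733 × 10⁻⁵ s⁻².
N = √(4.5733 × 10⁻⁵) = 6.7626 × 10⁻³ rad s⁻¹ ≈ 6.76 × 10⁻³ rad s⁻¹.

6.76 × 10⁻³ rad s⁻¹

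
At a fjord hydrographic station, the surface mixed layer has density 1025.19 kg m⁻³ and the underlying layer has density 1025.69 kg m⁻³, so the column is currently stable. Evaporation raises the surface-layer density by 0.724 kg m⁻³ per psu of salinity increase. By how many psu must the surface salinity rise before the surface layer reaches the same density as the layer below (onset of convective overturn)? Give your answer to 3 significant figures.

0.691 psu

Density deficit of the surface layer: 1025.69 − 1025.19 = 0.5 kg m⁻³.
Required change = 0.5 / 0.724 = 0.691 psu.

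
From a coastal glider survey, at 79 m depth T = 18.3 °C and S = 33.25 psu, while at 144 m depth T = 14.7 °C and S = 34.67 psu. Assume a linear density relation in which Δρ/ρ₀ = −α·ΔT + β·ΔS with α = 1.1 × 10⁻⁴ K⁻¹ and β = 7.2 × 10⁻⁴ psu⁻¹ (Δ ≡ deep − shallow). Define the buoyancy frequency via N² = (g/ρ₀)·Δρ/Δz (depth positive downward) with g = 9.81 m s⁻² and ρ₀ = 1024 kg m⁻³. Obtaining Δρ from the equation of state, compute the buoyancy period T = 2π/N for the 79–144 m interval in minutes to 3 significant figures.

7.16 min

ΔT = -3.6 K, ΔS = +1.42 psu (deep − shallow).
Δρ/ρ₀ = −αΔT + βΔS = 3.96 × 10⁻⁴ + 1.0224 × 10⁻³ = 1.4184 × 10⁻³, so Δρ ≈ 1.452 kg m⁻³.
N² = (g/ρ₀)·Δρ/Δz = g·(Δρ/ρ₀)/Δz = 9.81 × 1.4184 × 10⁻³ / 65 = 2.1407 × 10⁻⁴ s⁻².
N = √(2.1407 × 10⁻⁴) = 0.014631 rad s⁻¹ → T = 2π/N = 429.44 s = 7.1573 min ≈ 7.16 min.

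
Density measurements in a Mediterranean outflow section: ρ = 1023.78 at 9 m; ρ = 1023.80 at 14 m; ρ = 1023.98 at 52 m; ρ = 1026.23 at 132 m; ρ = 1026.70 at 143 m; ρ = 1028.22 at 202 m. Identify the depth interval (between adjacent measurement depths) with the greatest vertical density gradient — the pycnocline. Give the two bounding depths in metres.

Compute the density gradient over each adjacent pair:
  9–14 m: Δρ/Δz = 0.02/5 = 4.0 × 10⁻³ kg m⁻⁴
  14–52 m: Δρ/Δz = 0.18/38 = 4.7 × 10⁻³ kg m⁻⁴
  52–132 m: Δρ/Δz = 2.25/80 = 0.028 kg m⁻⁴
  132–143 m: Δρ/Δz = 0.47/11 = 0.043 kg m⁻⁴
  143–202 m: Δρ/Δz = 1.52/59 = 0.026 kg m⁻⁴
The largest gradient is in the 132–143 m interval — the pycnocline.

132–143 m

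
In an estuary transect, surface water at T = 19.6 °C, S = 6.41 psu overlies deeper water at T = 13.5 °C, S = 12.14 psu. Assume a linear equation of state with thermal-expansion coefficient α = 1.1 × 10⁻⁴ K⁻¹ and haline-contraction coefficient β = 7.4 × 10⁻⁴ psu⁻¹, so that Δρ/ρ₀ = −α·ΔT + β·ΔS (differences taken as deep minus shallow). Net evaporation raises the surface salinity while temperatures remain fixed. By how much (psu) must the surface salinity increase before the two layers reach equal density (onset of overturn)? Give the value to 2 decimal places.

Neutral buoyancy requires −α(T_deep − T_surf) + β(S_deep − S_surf′) = 0.
S_surf′ = S_deep − (α/β)·ΔT = 12.14 − (1.1 × 10⁻⁴/7.4 × 10⁻⁴)·(-6.1) = 13.0468 psu.
Increase required: 13.0468 − 6.41 = 6.6368 psu.

6.64 psu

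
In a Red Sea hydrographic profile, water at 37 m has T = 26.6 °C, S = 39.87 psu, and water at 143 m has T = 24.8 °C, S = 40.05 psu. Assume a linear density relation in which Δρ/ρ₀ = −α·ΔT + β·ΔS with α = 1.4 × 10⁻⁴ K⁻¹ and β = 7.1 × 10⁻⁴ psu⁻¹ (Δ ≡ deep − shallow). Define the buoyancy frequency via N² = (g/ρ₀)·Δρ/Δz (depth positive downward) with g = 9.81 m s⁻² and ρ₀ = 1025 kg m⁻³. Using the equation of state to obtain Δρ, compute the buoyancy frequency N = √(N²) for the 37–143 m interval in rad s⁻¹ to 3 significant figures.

5.93 × 10⁻³ rad s⁻¹

ΔT = -1.8 K, ΔS = +0.18 psu (deep − shallow).
Δρ/ρ₀ = −αΔT + βΔS = 2.52 × 10⁻⁴ + 1.278 × 10⁻⁴ = 3.798 × 10⁻⁴, so Δρ ≈ 0.3893 kg m⁻³.
N² = (g/ρ₀)·Δρ/Δz = g·(Δρ/ρ₀)/Δz = 9.81 × 3.798 × 10⁻⁴ / 106 = 3.5149 × 10⁻⁵ s⁻².
N = √(3.5149 × 10⁻⁵) = 5.9287 × 10⁻³ rad s⁻¹ ≈ 5.93 × 10⁻³ rad s⁻¹.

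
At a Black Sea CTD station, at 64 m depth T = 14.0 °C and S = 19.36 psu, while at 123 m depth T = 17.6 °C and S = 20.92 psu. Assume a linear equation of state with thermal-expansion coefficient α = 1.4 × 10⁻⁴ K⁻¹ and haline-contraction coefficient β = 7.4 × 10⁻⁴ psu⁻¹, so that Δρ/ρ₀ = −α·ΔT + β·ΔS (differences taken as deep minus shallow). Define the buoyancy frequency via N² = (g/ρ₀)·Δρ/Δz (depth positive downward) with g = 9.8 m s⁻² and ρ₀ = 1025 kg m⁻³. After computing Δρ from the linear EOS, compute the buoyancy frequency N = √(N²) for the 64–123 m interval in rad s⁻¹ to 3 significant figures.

0.0104 rad s⁻¹

ΔT = +3.6 K, ΔS = +1.56 psu (deep − shallow).
Δρ/ρ₀ = −αΔT + βΔS = -5.04 × 10⁻⁴ + 1.1544 × 10⁻³ = 6.504 × 10⁻⁴, so Δρ ≈ 0.6667 kg m⁻³.
N² = (g/ρ₀)·Δρ/Δz = g·(Δρ/ρ₀)/Δz = 9.8 × 6.504 × 10⁻⁴ / 59 = 1.0803 × 10⁻⁴ s⁻².
N = √(1.0803 × 10⁻⁴) = 0.010394 rad s⁻¹ ≈ 0.0104 rad s⁻¹.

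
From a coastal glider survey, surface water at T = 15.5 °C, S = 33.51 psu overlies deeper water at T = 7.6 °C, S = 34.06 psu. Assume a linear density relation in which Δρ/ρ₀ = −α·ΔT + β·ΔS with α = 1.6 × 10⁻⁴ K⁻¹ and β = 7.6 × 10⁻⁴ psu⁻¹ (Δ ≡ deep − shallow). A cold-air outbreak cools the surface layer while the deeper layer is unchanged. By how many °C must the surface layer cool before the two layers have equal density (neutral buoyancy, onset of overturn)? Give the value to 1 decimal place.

10.5 °C

Neutral buoyancy requires Δρ = 0, i.e. −α(T_deep − T_surf′) + β(S_deep − S_surf) = 0.
T_surf′ = T_deep − (β/α)·ΔS = 7.6 − (7.6 × 10⁻⁴/1.6 × 10⁻⁴)·(+0.55) = 4.987 °C.
Cooling required: 15.5 − (4.987) = 10.513 °C.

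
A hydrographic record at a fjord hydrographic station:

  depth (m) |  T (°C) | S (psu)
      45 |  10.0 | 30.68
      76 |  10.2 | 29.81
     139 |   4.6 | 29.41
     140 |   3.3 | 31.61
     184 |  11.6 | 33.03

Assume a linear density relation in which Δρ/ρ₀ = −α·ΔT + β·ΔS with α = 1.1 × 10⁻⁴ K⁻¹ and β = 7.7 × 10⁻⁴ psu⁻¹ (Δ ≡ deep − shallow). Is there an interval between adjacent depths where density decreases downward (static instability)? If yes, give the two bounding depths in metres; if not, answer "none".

Evaluate Δρ/ρ₀ = −αΔT + βΔS across each adjacent pair:
  45–76 m: −αΔT+βΔS = −(1.1 × 10⁻⁴)(+0.2)+(7.7 × 10⁻⁴)(-0.87) = -6.9 × 10⁻⁴ → UNSTABLE
  76–139 m: −αΔT+βΔS = −(1.1 × 10⁻⁴)(-5.6)+(7.7 × 10⁻⁴)(-0.40) = 3.1 × 10⁻⁴ → stable
  139–140 m: −αΔT+βΔS = −(1.1 × 10⁻⁴)(-1.3)+(7.7 × 10⁻⁴)(+2.20) = 1.8 × 10⁻³ → stable
  140–184 m: −αΔT+βΔS = −(1.1 × 10⁻⁴)(+8.3)+(7.7 × 10⁻⁴)(+1.42) = 1.8 × 10⁻⁴ → stable
The 45–76 m interval has Δρ < 0: lighter water underlies denser water.

45–76 m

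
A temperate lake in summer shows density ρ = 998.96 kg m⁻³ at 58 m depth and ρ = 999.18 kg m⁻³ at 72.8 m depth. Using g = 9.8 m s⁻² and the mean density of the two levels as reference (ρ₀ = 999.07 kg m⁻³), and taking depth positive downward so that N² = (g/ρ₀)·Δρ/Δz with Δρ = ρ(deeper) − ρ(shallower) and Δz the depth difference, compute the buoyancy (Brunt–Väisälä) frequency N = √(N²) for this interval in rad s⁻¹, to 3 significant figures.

0.0121 rad s⁻¹

Δρ = 999.18 − 998.96 = 0.22 kg m⁻³ over Δz = 72.8 − 58 = 14.8 m.
N² = (9.8/999.07) × (0.22/14.8) = 1.4581 × 10⁻⁴ s⁻².
N = √(1.4581 × 10⁻⁴) = 0.012075 rad s⁻¹ ≈ 0.0121 rad s⁻¹.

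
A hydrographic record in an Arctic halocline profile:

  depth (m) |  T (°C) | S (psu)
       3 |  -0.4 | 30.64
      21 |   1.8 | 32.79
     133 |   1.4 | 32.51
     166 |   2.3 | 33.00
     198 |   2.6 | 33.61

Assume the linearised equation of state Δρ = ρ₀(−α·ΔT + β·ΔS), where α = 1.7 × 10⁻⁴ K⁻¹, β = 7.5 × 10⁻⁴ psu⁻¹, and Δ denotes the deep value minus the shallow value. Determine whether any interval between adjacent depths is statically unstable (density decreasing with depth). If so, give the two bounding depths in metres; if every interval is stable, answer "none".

21–133 m

Evaluate Δρ/ρ₀ = −αΔT + βΔS across each adjacent pair:
  3–21 m: −αΔT+βΔS = −(1.7 × 10⁻⁴)(+2.2)+(7.5 × 10⁻⁴)(+2.15) = 1.2 × 10⁻³ → stable
  21–133 m: −αΔT+βΔS = −(1.7 × 10⁻⁴)(-0.4)+(7.5 × 10⁻⁴)(-0.28) = -1.4 × 10⁻⁴ → UNSTABLE
  133–166 m: −αΔT+βΔS = −(1.7 × 10⁻⁴)(+0.9)+(7.5 × 10⁻⁴)(+0.49) = 2.1 × 10⁻⁴ → stable
  166–198 m: −αΔT+βΔS = −(1.7 × 10⁻⁴)(+0.3)+(7.5 × 10⁻⁴)(+0.61) = 4.1 × 10⁻⁴ → stable
The 21–133 m interval has Δρ < 0: lighter water underlies denser water.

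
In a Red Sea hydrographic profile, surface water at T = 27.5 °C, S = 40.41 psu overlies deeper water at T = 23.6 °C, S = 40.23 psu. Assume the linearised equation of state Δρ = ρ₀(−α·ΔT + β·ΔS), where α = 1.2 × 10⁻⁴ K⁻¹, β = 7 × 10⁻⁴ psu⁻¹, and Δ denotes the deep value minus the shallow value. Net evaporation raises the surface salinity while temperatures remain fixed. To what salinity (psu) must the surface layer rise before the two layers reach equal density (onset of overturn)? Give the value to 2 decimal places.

Neutral buoyancy requires −α(T_deep − T_surf) + β(S_deep − S_surf′) = 0.
S_surf′ = S_deep − (α/β)·ΔT = 40.23 − (1.2 × 10⁻⁴/7 × 10⁻⁴)·(-3.9) = 40.8986 psu.
Increase required: 40.8986 − 40.41 = 0.4886 psu.

40.90 psu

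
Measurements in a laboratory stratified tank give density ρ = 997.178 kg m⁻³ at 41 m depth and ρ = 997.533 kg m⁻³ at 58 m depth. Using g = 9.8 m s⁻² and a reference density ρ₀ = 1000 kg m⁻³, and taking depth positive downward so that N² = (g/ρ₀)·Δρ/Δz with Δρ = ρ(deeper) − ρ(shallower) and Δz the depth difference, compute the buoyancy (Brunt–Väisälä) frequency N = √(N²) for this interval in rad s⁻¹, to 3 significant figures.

0.0143 rad s⁻¹

Δρ = 997.533 − 997.178 = 0.355 kg m⁻³ over Δz = 58 − 41 = 17 m.
N² = (9.8/1000) × (0.355/17) = 2.0465 × 10⁻⁴ s⁻².
N = √(2.0465 × 10⁻⁴) = 0.014306 rad s⁻¹ ≈ 0.0143 rad s⁻¹.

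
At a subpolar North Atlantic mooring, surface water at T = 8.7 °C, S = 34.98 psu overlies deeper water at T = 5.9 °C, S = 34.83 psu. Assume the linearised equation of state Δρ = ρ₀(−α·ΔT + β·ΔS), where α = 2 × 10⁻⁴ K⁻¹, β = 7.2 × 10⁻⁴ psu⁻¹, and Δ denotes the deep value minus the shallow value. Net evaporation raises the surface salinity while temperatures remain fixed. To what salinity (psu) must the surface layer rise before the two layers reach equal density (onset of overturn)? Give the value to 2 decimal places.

Neutral buoyancy requires −α(T_deep − T_surf) + β(S_deep − S_surf′) = 0.
S_surf′ = S_deep − (α/β)·ΔT = 34.83 − (2 × 10⁻⁴/7.2 × 10⁻⁴)·(-2.8) = 35.6078 psu.
Increase required: 35.6078 − 34.98 = 0.6278 psu.

35.61 psu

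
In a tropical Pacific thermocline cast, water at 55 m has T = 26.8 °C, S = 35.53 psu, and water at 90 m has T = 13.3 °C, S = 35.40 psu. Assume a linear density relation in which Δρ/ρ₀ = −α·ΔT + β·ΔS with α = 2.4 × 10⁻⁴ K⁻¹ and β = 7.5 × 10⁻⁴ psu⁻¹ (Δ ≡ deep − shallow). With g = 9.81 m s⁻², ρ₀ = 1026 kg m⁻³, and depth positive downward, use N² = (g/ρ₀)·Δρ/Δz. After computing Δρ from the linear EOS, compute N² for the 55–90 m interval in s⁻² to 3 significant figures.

8.81 × 10⁻⁴ s⁻²

ΔT = -13.5 K, ΔS = -0.13 psu (deep − shallow).
Δρ/ρ₀ = −αΔT + βΔS = 3.24 × 10⁻³ − 9.75 × 10⁻⁵ = 3.1425 × 10⁻³, so Δρ ≈ 3.224 kg m⁻³.
N² = (g/ρ₀)·Δρ/Δz = g·(Δρ/ρ₀)/Δz = 9.81 × 3.1425 × 10⁻³ / 35 = 8.8080 × 10⁻⁴ s⁻² ≈ 8.81 × 10⁻⁴ s⁻².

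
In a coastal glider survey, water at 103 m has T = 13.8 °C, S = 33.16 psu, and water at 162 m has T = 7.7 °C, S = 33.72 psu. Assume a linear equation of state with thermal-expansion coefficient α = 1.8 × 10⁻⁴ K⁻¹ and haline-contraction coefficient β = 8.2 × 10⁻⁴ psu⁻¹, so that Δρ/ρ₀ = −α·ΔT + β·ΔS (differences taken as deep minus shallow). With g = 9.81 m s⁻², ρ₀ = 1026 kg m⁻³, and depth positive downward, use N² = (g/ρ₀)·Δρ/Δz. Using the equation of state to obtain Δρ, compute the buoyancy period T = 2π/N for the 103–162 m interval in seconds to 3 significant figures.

ΔT = -6.1 K, ΔS = +0.56 psu (deep − shallow).
Δρ/ρ₀ = −αΔT + βΔS = 1.098 × 10⁻³ + 4.592 × 10⁻⁴ = 1.5572 × 10⁻³, so Δρ ≈ 1.598 kg m⁻³.
N² = (g/ρ₀)·Δρ/Δz = g·(Δρ/ρ₀)/Δz = 9.81 × 1.5572 × 10⁻³ / 59 = 2.5892 × 10⁻⁴ s⁻².
N = √(2.5892 × 10⁻⁴) = 0.016091 rad s⁻¹ → T = 2π/N = 390.48 s ≈ 390 s.

390 s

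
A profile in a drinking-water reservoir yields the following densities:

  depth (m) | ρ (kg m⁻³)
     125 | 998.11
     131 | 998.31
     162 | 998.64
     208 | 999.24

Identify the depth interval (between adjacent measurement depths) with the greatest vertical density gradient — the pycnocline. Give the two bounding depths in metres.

Compute the density gradient over each adjacent pair:
  125–131 m: Δρ/Δz = 0.20/6 = 0.033 kg m⁻⁴
  131–162 m: Δρ/Δz = 0.33/31 = 0.011 kg m⁻⁴
  162–208 m: Δρ/Δz = 0.60/46 = 0.013 kg m⁻⁴
The largest gradient is in the 125–131 m interval — the pycnocline.

125–131 m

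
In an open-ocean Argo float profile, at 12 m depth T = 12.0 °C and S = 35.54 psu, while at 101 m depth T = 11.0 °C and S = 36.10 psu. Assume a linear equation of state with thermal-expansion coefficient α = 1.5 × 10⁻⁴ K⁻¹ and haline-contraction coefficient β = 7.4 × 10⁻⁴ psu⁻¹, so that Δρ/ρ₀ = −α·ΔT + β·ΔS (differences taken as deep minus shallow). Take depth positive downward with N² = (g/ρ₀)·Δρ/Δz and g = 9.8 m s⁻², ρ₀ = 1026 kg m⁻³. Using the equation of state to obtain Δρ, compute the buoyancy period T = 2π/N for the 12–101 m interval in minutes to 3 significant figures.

13.3 min

ΔT = -1.0 K, ΔS = +0.56 psu (deep − shallow).
Δρ/ρ₀ = −αΔT + βΔS = 1.50 × 10⁻⁴ + 4.144 × 10⁻⁴ = 5.644 × 10⁻⁴, so Δρ ≈ 0.5791 kg m⁻³.
N² = (g/ρ₀)·Δρ/Δz = g·(Δρ/ρ₀)/Δz = 9.8 × 5.644 × 10⁻⁴ / 89 = 6.2147 × 10⁻⁵ s⁻².
N = √(6.2147 × 10⁻⁵) = 7.8833 × 10⁻³ rad s⁻¹ → T = 2π/N = 797.02 s = 13.284 min ≈ 13.3 min.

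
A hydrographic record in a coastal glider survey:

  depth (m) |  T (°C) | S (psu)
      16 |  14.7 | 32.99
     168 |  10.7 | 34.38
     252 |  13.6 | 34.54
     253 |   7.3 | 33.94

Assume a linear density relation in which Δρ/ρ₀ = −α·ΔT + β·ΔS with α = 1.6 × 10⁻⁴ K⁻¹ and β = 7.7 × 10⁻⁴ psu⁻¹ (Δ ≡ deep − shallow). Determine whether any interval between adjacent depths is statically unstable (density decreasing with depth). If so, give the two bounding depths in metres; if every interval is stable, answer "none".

168–252 m

Evaluate Δρ/ρ₀ = −αΔT + βΔS across each adjacent pair:
  16–168 m: −αΔT+βΔS = −(1.6 × 10⁻⁴)(-4.0)+(7.7 × 10⁻⁴)(+1.39) = 1.7 × 10⁻³ → stable
  168–252 m: −αΔT+βΔS = −(1.6 × 10⁻⁴)(+2.9)+(7.7 × 10⁻⁴)(+0.16) = -3.4 × 10⁻⁴ → UNSTABLE
  252–253 m: −αΔT+βΔS = −(1.6 × 10⁻⁴)(-6.3)+(7.7 × 10⁻⁴)(-0.60) = 5.5 × 10⁻⁴ → stable
The 168–252 m interval has Δρ < 0: lighter water underlies denser water.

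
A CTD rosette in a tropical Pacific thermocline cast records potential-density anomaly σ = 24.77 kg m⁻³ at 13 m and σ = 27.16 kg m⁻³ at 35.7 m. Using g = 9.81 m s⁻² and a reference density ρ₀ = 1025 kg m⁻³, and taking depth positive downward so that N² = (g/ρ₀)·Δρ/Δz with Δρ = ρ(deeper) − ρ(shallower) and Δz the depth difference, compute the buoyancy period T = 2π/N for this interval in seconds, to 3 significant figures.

198 s

Δρ = 1027.16 − 1024.77 = 2.39 kg m⁻³ over Δz = 35.7 − 13 = 22.7 m.
N² = (9.81/1025) × (2.39/22.7) = 1.0077 × 10⁻³ s⁻².
N = √(1.0077 × 10⁻³) = 0.031744 rad s⁻¹, so T = 2π/N = 197.93 s ≈ 198 s.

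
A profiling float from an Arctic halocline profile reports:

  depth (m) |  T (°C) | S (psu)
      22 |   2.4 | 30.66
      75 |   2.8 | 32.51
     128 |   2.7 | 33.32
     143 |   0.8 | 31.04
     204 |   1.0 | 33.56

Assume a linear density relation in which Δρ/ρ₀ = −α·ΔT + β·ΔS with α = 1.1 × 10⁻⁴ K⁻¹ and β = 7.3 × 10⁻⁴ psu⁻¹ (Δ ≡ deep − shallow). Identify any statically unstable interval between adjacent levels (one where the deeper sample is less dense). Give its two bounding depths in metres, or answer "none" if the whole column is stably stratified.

128–143 m

Evaluate Δρ/ρ₀ = −αΔT + βΔS across each adjacent pair:
  22–75 m: −αΔT+βΔS = −(1.1 × 10⁻⁴)(+0.4)+(7.3 × 10⁻⁴)(+1.85) = 1.3 × 10⁻³ → stable
  75–128 m: −αΔT+βΔS = −(1.1 × 10⁻⁴)(-0.1)+(7.3 × 10⁻⁴)(+0.81) = 6.0 × 10⁻⁴ → stable
  128–143 m: −αΔT+βΔS = −(1.1 × 10⁻⁴)(-1.9)+(7.3 × 10⁻⁴)(-2.28) = -1.5 × 10⁻³ → UNSTABLE
  143–204 m: −αΔT+βΔS = −(1.1 × 10⁻⁴)(+0.2)+(7.3 × 10⁻⁴)(+2.52) = 1.8 × 10⁻³ → stable
The 128–143 m interval has Δρ < 0: lighter water underlies denser water.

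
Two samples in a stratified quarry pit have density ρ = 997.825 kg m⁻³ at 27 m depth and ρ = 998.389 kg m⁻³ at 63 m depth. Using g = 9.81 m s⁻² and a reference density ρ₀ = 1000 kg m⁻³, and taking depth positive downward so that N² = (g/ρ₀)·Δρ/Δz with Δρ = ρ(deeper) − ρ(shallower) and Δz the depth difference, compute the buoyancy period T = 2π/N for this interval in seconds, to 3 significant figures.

Δρ = 998.389 − 997.825 = 0.564 kg m⁻³ over Δz = 63 − 27 = 36 m.
N² = (9.81/1000) × (0.564/36) = 1.5369 × 10⁻⁴ s⁻².
N = √(1.5369 × 10⁻⁴) = 0.012397 rad s⁻¹, so T = 2π/N = 506.83 s ≈ 507 s.
N² > 0, so the interval is statically stable.

507 s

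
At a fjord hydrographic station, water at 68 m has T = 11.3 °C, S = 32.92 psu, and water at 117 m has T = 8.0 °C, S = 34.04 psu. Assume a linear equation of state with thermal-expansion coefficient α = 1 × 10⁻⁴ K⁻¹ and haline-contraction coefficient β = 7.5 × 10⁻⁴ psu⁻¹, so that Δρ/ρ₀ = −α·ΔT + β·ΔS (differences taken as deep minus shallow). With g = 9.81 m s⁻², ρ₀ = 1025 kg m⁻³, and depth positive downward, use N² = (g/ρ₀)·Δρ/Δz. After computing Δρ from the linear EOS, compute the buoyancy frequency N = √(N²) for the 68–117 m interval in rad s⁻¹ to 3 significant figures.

ΔT = -3.3 K, ΔS = +1.12 psu (deep − shallow).
Δρ/ρ₀ = −αΔT + βΔS = 3.30 × 10⁻⁴ + 8.40 × 10⁻⁴ = 1.17 × 10⁻³, so Δρ ≈ 1.199 kg m⁻³.
N² = (g/ρ₀)·Δρ/Δz = g·(Δρ/ρ₀)/Δz = 9.81 × 1.17 × 10⁻³ / 49 = 2.3424 × 10⁻⁴ s⁻².
N = √(2.3424 × 10⁻⁴) = 0.015305 rad s⁻¹ ≈ 0.0153 rad s⁻¹.

0.0153 rad s⁻¹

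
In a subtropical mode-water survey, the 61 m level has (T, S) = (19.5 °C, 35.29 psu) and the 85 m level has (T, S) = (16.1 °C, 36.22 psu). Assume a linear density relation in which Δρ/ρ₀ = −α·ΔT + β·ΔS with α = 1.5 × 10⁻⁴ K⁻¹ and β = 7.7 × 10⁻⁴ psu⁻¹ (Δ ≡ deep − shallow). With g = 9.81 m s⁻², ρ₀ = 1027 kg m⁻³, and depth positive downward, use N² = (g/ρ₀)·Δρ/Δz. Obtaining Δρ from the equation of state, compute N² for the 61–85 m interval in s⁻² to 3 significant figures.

ΔT = -3.4 K, ΔS = +0.93 psu (deep − shallow).
Δρ/ρ₀ = −αΔT + βΔS = 5.10 × 10⁻⁴ + 7.161 × 10⁻⁴ = 1.2261 × 10⁻³, so Δρ ≈ 1.259 kg m⁻³.
N² = (g/ρ₀)·Δρ/Δz = g·(Δρ/ρ₀)/Δz = 9.81 × 1.2261 × 10⁻³ / 24 = 5.0117 × 10⁻⁴ s⁻² ≈ 5.01 × 10⁻⁴ s⁻².

5.01 × 10⁻⁴ s⁻²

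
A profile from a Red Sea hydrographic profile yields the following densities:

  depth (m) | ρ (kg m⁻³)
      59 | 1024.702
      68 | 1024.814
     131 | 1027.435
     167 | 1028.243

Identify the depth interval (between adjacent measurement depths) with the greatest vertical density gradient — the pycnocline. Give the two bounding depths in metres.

68–131 m

Compute the density gradient over each adjacent pair:
  59–68 m: Δρ/Δz = 0.112/9 = 0.012 kg m⁻⁴
  68–131 m: Δρ/Δz = 2.621/63 = 0.042 kg m⁻⁴
  131–167 m: Δρ/Δz = 0.808/36 = 0.022 kg m⁻⁴
The largest gradient is in the 68–131 m interval — the pycnocline.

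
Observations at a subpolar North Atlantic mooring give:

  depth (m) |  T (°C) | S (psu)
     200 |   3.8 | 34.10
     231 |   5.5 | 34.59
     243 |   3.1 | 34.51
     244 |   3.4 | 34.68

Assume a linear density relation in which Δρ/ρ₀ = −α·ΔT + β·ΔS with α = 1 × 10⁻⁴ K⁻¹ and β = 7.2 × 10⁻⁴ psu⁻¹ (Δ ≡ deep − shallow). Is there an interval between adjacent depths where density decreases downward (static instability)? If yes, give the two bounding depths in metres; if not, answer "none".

Evaluate Δρ/ρ₀ = −αΔT + βΔS across each adjacent pair:
  200–231 m: −αΔT+βΔS = −(1 × 10⁻⁴)(+1.7)+(7.2 × 10⁻⁴)(+0.49) = 1.8 × 10⁻⁴ → stable
  231–243 m: −αΔT+βΔS = −(1 × 10⁻⁴)(-2.4)+(7.2 × 10⁻⁴)(-0.08) = 1.8 × 10⁻⁴ → stable
  243–244 m: −αΔT+βΔS = −(1 × 10⁻⁴)(+0.3)+(7.2 × 10⁻⁴)(+0.17) = 9.2 × 10⁻⁵ → stable
Every interval has Δρ > 0: the column is stably stratified throughout.

none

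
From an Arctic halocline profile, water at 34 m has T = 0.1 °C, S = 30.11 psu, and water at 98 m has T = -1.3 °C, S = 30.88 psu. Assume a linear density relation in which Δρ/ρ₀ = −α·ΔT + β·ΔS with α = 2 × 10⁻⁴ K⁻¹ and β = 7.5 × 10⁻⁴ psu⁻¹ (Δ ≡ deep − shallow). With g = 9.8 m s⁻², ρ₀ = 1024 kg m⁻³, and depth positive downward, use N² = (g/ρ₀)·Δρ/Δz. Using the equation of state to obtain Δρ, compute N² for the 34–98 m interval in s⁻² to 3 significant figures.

1.31 × 10⁻⁴ s⁻²

ΔT = -1.4 K, ΔS = +0.77 psu (deep − shallow).
Δρ/ρ₀ = −αΔT + βΔS = 2.80 × 10⁻⁴ + 5.775 × 10⁻⁴ = 8.575 × 10⁻⁴, so Δρ ≈ 0.8781 kg m⁻³.
N² = (g/ρ₀)·Δρ/Δz = g·(Δρ/ρ₀)/Δz = 9.8 × 8.575 × 10⁻⁴ / 64 = 1.3130 × 10⁻⁴ s⁻² ≈ 1.31 × 10⁻⁴ s⁻².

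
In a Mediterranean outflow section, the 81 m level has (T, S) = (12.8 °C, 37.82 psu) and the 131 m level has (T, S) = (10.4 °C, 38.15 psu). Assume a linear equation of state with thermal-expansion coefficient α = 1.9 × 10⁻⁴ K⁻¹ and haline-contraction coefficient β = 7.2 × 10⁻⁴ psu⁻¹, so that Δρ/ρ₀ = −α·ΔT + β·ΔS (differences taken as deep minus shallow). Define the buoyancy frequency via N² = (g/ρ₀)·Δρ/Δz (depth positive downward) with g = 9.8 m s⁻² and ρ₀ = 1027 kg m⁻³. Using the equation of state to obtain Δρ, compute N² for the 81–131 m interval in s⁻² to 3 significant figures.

1.36 × 10⁻⁴ s⁻²

ΔT = -2.4 K, ΔS = +0.33 psu (deep − shallow).
Δρ/ρ₀ = −αΔT + βΔS = 4.56 × 10⁻⁴ + 2.376 × 10⁻⁴ = 6.936 × 10⁻⁴, so Δρ ≈ 0.7123 kg m⁻³.
N² = (g/ρ₀)·Δρ/Δz = g·(Δρ/ρ₀)/Δz = 9.8 × 6.936 × 10⁻⁴ / 50 = 1.3595 × 10⁻⁴ s⁻² ≈ 1.36 × 10⁻⁴ s⁻².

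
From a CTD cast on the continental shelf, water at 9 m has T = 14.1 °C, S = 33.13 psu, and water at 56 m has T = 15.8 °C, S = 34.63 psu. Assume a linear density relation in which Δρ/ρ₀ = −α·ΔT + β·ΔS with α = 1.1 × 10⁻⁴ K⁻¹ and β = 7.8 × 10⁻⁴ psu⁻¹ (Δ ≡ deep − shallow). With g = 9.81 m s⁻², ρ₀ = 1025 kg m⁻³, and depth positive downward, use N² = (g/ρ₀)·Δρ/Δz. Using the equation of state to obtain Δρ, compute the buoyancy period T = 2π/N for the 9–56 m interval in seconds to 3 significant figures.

ΔT = +1.7 K, ΔS = +1.50 psu (deep − shallow).
Δρ/ρ₀ = −αΔT + βΔS = -1.87 × 10⁻⁴ + 1.17 × 10⁻³ = 9.83 × 10⁻⁴, so Δρ ≈ 1.008 kg m⁻³.
N² = (g/ρ₀)·Δρ/Δz = g·(Δρ/ρ₀)/Δz = 9.81 × 9.83 × 10⁻⁴ / 47 = 2.0518 × 10⁻⁴ s⁻².
N = √(2.0518 × 10⁻⁴) = 0.014324 rad s⁻¹ → T = 2π/N = 438.65 s ≈ 439 s.

439 s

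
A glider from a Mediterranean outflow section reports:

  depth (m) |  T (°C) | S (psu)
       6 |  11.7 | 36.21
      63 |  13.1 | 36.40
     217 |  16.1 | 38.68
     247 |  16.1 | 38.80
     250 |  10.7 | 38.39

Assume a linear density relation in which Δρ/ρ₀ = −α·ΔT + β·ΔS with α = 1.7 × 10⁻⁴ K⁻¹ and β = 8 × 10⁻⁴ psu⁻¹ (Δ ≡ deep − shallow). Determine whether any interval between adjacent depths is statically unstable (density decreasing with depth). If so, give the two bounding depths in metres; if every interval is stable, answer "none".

Evaluate Δρ/ρ₀ = −αΔT + βΔS across each adjacent pair:
  6–63 m: −αΔT+βΔS = −(1.7 × 10⁻⁴)(+1.4)+(8 × 10⁻⁴)(+0.19) = -8.6 × 10⁻⁵ → UNSTABLE
  63–217 m: −αΔT+βΔS = −(1.7 × 10⁻⁴)(+3.0)+(8 × 10⁻⁴)(+2.28) = 1.3 × 10⁻³ → stable
  217–247 m: −αΔT+βΔS = −(1.7 × 10⁻⁴)(+0.0)+(8 × 10⁻⁴)(+0.12) = 9.6 × 10⁻⁵ → stable
  247–250 m: −αΔT+βΔS = −(1.7 × 10⁻⁴)(-5.4)+(8 × 10⁻⁴)(-0.41) = 5.9 × 10⁻⁴ → stable
The 6–63 m interval has Δρ < 0: lighter water underlies denser water.

6–63 m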